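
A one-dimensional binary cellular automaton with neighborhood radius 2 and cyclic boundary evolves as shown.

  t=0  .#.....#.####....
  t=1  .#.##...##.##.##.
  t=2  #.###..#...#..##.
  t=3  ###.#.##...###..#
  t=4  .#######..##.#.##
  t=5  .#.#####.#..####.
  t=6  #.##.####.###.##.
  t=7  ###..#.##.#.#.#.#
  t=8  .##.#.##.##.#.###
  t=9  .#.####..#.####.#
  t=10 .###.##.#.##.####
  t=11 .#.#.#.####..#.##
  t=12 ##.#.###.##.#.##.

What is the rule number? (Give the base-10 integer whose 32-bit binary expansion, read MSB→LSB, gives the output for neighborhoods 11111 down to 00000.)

  [31] ##### => #  t=4,i=3
  [30] ####. => #  t=0,i=11
  [29] ###.# => #  t=3,i=2
  [28] ###.. => #  t=0,i=12
  [27] ##.## => .  t=1,i=10
  [26] ##.#. => #  t=2,i=16
  [25] ##..# => .  t=1,i=16
  [24] ##... => .  t=0,i=13
  [23] #.### => #  t=0,i=9
  [22] #.##. => #  t=1,i=3
  [21] #.#.# => #  t=2,i=0
  [20] #.#.. => .  t=5,i=9
  [19] #..## => #  t=2,i=13
  [18] #..#. => #  t=1,i=0
  [17] #...# => .  t=1,i=6
  [16] #.... => #  t=0,i=3
  [15] .#### => .  t=0,i=10
  [14] .###. => .  t=2,i=3
  [13] .##.# => .  t=1,i=9
  [12] .##.. => #  t=1,i=4
  [11] .#.## => #  t=0,i=8
  [10] .#.#. => .  t=7,i=11
  [9] .#..# => #  t=2,i=12
  [8] .#... => .  t=0,i=2
  [7] ..### => #  t=3,i=11
  [6] ..##. => .  t=1,i=8
  [5] ..#.# => .  t=0,i=7
  [4] ..#.. => #  t=0,i=1
  [3] ...## => #  t=1,i=7
  [2] ...#. => .  t=0,i=0
  [1] ....# => .  t=0,i=5
  [0] ..... => #  t=0,i=4
  bits 11110100111011010001101010011001 = 4109179545

4109179545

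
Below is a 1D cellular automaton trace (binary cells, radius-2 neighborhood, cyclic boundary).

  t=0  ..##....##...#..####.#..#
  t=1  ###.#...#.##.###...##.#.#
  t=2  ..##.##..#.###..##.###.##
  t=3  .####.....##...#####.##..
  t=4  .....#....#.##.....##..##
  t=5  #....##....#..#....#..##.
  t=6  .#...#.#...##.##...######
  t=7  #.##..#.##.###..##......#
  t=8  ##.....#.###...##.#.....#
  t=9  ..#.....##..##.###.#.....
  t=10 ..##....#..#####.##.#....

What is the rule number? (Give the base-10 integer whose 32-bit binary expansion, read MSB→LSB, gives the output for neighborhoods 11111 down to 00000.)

  ##### -> .   bit 31 = 0  t=3,i=17
  ####. -> .   bit 30 = 0  t=0,i=18
  ###.# -> #   bit 29 = 1  t=0,i=19
  ###.. -> .   bit 28 = 0  t=1,i=15
  ##.## -> #   bit 27 = 1  t=1,i=12
  ##.#. -> #   bit 26 = 1  t=0,i=20
  ##..# -> .   bit 25 = 0  t=2,i=0
  ##... -> #   bit 24 = 1  t=0,i=4
  #.### -> #   bit 23 = 1  t=1,i=13
  #.##. -> .   bit 22 = 0  t=1,i=10
  #.#.# -> .   bit 21 = 0  t=1,i=22
  #.#.. -> .   bit 20 = 0  t=0,i=21
  #..## -> #   bit 19 = 1  t=0,i=1
  #..#. -> .   bit 18 = 0  t=0,i=23
  #...# -> #   bit 17 = 1  t=0,i=11
  #.... -> .   bit 16 = 0  t=0,i=5
  .#### -> .   bit 15 = 0  t=0,i=17
  .###. -> .   bit 14 = 0  t=1,i=14
  .##.# -> #   bit 13 = 1  t=1,i=11
  .##.. -> .   bit 12 = 0  t=0,i=3
  .#.## -> #   bit 11 = 1  t=1,i=9
  .#.#. -> #   bit 10 = 1  t=6,i=6
  .#..# -> #   bit 9 = 1  t=0,i=0
  .#... -> #   bit 8 = 1  t=1,i=5
  ..### -> .   bit 7 = 0  t=0,i=16
  ..##. -> #   bit 6 = 1  t=0,i=2
  ..#.# -> .   bit 5 = 0  t=1,i=8
  ..#.. -> #   bit 4 = 1  t=0,i=13
  ...## -> .   bit 3 = 0  t=0,i=7
  ...#. -> .   bit 2 = 0  t=0,i=12
  ....# -> .   bit 1 = 0  t=0,i=6
  ..... -> .   bit 0 = 0  t=3,i=7
  bits 00101101100010100010111101010000 = 764030800

764030800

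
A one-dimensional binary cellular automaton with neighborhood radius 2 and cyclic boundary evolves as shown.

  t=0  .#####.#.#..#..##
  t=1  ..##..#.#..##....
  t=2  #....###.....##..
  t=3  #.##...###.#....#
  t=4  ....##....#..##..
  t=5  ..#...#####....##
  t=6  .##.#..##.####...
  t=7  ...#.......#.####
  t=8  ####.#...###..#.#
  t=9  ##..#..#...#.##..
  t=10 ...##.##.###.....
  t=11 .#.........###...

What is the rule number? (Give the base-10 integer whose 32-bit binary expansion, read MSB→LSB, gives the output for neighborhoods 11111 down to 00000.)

2500297782

  [31] ##### => #  t=0,i=3
  [30] ####. => .  t=0,i=4
  [29] ###.# => .  t=0,i=5
  [28] ###.. => #  t=2,i=7
  [27] ##.## => .  t=0,i=0
  [26] ##.#. => #  t=0,i=6
  [25] ##..# => .  t=1,i=4
  [24] ##... => #  t=1,i=13
  [23] #.### => .  t=0,i=1
  [22] #.##. => .  t=3,i=2
  [21] #.#.# => .  t=0,i=7
  [20] #.#.. => .  t=0,i=9
  [19] #..## => .  t=0,i=14
  [18] #..#. => #  t=0,i=11
  [17] #...# => #  t=3,i=5
  [16] #.... => #  t=1,i=14
  [15] .#### => #  t=0,i=2
  [14] .###. => .  t=2,i=6
  [13] .##.# => .  t=0,i=16
  [12] .##.. => .  t=1,i=3
  [11] .#.## => .  t=7,i=12
  [10] .#.#. => #  t=0,i=8
  [9] .#..# => .  t=0,i=10
  [8] .#... => .  t=2,i=1
  [7] ..### => .  t=2,i=5
  [6] ..##. => .  t=0,i=15
  [5] ..#.# => #  t=1,i=6
  [4] ..#.. => #  t=0,i=12
  [3] ...## => .  t=1,i=1
  [2] ...#. => #  t=4,i=9
  [1] ....# => #  t=1,i=0
  [0] ..... => .  t=1,i=15
  bits 10010101000001111000010000110110 = 2500297782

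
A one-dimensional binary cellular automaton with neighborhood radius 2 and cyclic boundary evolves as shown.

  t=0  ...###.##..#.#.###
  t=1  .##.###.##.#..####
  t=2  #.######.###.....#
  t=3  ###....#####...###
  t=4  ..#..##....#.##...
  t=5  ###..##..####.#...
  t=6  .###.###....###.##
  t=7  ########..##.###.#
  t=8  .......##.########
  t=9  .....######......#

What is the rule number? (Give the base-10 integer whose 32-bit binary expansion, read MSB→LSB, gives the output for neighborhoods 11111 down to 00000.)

  nb #####: next=.  (t=2,i=4, bit31=0)
  nb ####.: next=.  (t=1,i=16, bit30=0)
  nb ###.#: next=#  (t=0,i=5, bit29=1)
  nb ###..: next=#  (t=0,i=17, bit28=1)
  nb ##.##: next=#  (t=0,i=6, bit27=1)
  nb ##.#.: next=#  (t=1,i=10, bit26=1)
  nb ##..#: next=#  (t=0,i=9, bit25=1)
  nb ##...: next=.  (t=0,i=0, bit24=0)
  nb #.###: next=#  (t=0,i=15, bit23=1)
  nb #.##.: next=.  (t=0,i=7, bit22=0)
  nb #.#.#: next=.  (t=0,i=13, bit21=0)
  nb #.#..: next=#  (t=1,i=11, bit20=1)
  nb #..##: next=.  (t=1,i=13, bit19=0)
  nb #..#.: next=.  (t=0,i=10, bit18=0)
  nb #...#: next=#  (t=0,i=1, bit17=1)
  nb #....: next=.  (t=2,i=13, bit16=0)
  nb .####: next=.  (t=1,i=15, bit15=0)
  nb .###.: next=#  (t=0,i=4, bit14=1)
  nb .##.#: next=#  (t=1,i=2, bit13=1)
  nb .##..: next=#  (t=0,i=8, bit12=1)
  nb .#.##: next=#  (t=0,i=14, bit11=1)
  nb .#.#.: next=.  (t=0,i=12, bit10=0)
  nb .#..#: next=.  (t=1,i=12, bit9=0)
  nb .#...: next=.  (t=5,i=15, bit8=0)
  nb ..###: next=.  (t=0,i=3, bit7=0)
  nb ..##.: next=#  (t=2,i=17, bit6=1)
  nb ..#.#: next=#  (t=0,i=11, bit5=1)
  nb ..#..: next=#  (t=4,i=2, bit4=1)
  nb ...##: next=#  (t=0,i=2, bit3=1)
  nb ...#.: next=#  (t=4,i=1, bit2=1)
  nb ....#: next=#  (t=2,i=15, bit1=1)
  nb .....: next=.  (t=2,i=14, bit0=0)
  bits 00111110100100100111100001111110 = 1049786494

1049786494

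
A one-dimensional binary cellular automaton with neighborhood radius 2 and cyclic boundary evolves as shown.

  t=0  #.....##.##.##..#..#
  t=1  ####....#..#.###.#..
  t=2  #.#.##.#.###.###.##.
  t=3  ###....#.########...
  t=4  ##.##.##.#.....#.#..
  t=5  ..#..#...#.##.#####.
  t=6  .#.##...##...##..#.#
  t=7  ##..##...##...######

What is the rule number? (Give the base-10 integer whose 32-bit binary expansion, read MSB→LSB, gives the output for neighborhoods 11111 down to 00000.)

  [31] ##### => .  t=3,i=11
  [30] ####. => #  t=1,i=2
  [29] ###.# => #  t=1,i=15
  [28] ###.. => .  t=1,i=3
  [27] ##.## => #  t=0,i=8
  [26] ##.#. => .  t=1,i=16
  [25] ##..# => #  t=0,i=14
  [24] ##... => #  t=0,i=1
  [23] #.### => #  t=1,i=13
  [22] #.##. => .  t=0,i=9
  [21] #.#.# => #  t=2,i=0
  [20] #.#.. => #  t=1,i=17
  [19] #..## => .  t=0,i=18
  [18] #..#. => #  t=0,i=15
  [17] #...# => .  t=3,i=18
  [16] #.... => #  t=0,i=2
  [15] .#### => .  t=1,i=1
  [14] .###. => #  t=1,i=14
  [13] .##.# => .  t=0,i=7
  [12] .##.. => #  t=0,i=0
  [11] .#.## => .  t=1,i=12
  [10] .#.#. => #  t=2,i=1
  [9] .#..# => #  t=0,i=17
  [8] .#... => .  t=4,i=10
  [7] ..### => #  t=1,i=0
  [6] ..##. => .  t=0,i=6
  [5] ..#.# => #  t=1,i=11
  [4] ..#.. => .  t=0,i=16
  [3] ...## => .  t=0,i=5
  [2] ...#. => #  t=1,i=7
  [1] ....# => .  t=0,i=4
  [0] ..... => #  t=0,i=3
  bits 01101011101101010101011010100101 = 1807046309

1807046309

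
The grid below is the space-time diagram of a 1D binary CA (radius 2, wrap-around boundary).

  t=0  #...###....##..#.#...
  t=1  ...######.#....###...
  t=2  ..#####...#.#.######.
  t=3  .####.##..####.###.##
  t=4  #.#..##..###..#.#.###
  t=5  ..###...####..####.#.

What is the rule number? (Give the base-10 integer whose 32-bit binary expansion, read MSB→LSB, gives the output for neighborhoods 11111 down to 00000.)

  [31] ##### => #  t=1,i=5
  [30] ####. => .  t=1,i=7
  [29] ###.# => .  t=1,i=8
  [28] ###.. => #  t=0,i=6
  [27] ##.## => #  t=3,i=0
  [26] ##.#. => .  t=1,i=9
  [25] ##..# => .  t=0,i=13
  [24] ##... => #  t=0,i=7
  [23] #.### => .  t=2,i=14
  [22] #.##. => #  t=3,i=6
  [21] #.#.# => #  t=2,i=12
  [20] #.#.. => #  t=0,i=17
  [19] #..## => #  t=3,i=9
  [18] #..#. => .  t=0,i=14
  [17] #...# => .  t=0,i=2
  [16] #.... => #  t=0,i=8
  [15] .#### => #  t=1,i=4
  [14] .###. => #  t=0,i=5
  [13] .##.# => #  t=3,i=20
  [12] .##.. => .  t=0,i=12
  [11] .#.## => #  t=2,i=13
  [10] .#.#. => #  t=0,i=16
  [9] .#..# => #  t=4,i=3
  [8] .#... => .  t=0,i=1
  [7] ..### => #  t=0,i=4
  [6] ..##. => .  t=0,i=11
  [5] ..#.# => #  t=0,i=15
  [4] ..#.. => .  t=0,i=0
  [3] ...## => #  t=0,i=3
  [2] ...#. => .  t=0,i=20
  [1] ....# => .  t=0,i=9
  [0] ..... => .  t=1,i=0
  bits 10011001011110011110111010101000 = 2574905000

2574905000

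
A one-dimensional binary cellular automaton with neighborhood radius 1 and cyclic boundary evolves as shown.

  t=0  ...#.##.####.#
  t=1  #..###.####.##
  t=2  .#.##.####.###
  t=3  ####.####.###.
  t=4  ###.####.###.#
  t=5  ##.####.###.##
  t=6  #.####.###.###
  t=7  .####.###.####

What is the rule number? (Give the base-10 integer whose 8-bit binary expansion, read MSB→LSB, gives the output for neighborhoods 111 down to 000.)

  nb ###: next=#  (t=0,i=9, bit7=1)
  nb ##.: next=.  (t=0,i=6, bit6=0)
  nb #.#: next=#  (t=0,i=4, bit5=1)
  nb #..: next=#  (t=0,i=0, bit4=1)
  nb .##: next=#  (t=0,i=5, bit3=1)
  nb .#.: next=#  (t=0,i=3, bit2=1)
  nb ..#: next=.  (t=0,i=2, bit1=0)
  nb ...: next=.  (t=0,i=1, bit0=0)
  bits 10111100 = 188

188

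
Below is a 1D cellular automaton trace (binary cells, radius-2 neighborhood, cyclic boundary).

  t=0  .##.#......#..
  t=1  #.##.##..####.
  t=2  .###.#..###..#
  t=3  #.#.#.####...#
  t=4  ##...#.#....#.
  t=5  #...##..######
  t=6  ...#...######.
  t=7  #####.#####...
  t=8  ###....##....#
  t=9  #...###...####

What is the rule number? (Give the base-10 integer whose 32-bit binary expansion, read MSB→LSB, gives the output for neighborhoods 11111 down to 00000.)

  [31] ##### => #  t=5,i=10
  [30] ####. => .  t=1,i=11
  [29] ###.# => .  t=1,i=12
  [28] ###.. => .  t=2,i=10
  [27] ##.## => .  t=1,i=4
  [26] ##.#. => #  t=0,i=3
  [25] ##..# => .  t=1,i=7
  [24] ##... => .  t=3,i=10
  [23] #.### => .  t=2,i=1
  [22] #.##. => #  t=1,i=2
  [21] #.#.# => .  t=1,i=0
  [20] #.#.. => .  t=0,i=4
  [19] #..## => #  t=1,i=8
  [18] #..#. => .  t=2,i=12
  [17] #...# => .  t=0,i=13
  [16] #.... => #  t=0,i=6
  [15] .#### => #  t=1,i=10
  [14] .###. => #  t=2,i=2
  [13] .##.# => #  t=0,i=2
  [12] .##.. => .  t=1,i=6
  [11] .#.## => #  t=1,i=1
  [10] .#.#. => .  t=3,i=3
  [9] .#..# => #  t=2,i=6
  [8] .#... => #  t=0,i=5
  [7] ..### => #  t=1,i=9
  [6] ..##. => .  t=0,i=1
  [5] ..#.# => #  t=2,i=13
  [4] ..#.. => #  t=0,i=11
  [3] ...## => #  t=0,i=0
  [2] ...#. => #  t=0,i=10
  [1] ....# => #  t=0,i=9
  [0] ..... => .  t=0,i=7
  bits 10000100010010011110101110111110 = 2219436990

2219436990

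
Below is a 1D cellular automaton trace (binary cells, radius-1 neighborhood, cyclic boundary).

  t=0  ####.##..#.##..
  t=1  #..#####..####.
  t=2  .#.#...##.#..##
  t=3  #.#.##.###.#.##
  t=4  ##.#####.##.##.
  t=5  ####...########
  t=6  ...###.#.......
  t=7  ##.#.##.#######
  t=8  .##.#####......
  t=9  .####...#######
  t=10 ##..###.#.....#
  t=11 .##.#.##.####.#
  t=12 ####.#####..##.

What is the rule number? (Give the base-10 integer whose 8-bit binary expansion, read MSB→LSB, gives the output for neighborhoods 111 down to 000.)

121

  [7] ### => .  t=0,i=1
  [6] ##. => #  t=0,i=3
  [5] #.# => #  t=0,i=4
  [4] #.. => #  t=0,i=7
  [3] .## => #  t=0,i=0
  [2] .#. => .  t=0,i=9
  [1] ..# => .  t=0,i=8
  [0] ... => #  t=2,i=5
  bits 01111001 = 121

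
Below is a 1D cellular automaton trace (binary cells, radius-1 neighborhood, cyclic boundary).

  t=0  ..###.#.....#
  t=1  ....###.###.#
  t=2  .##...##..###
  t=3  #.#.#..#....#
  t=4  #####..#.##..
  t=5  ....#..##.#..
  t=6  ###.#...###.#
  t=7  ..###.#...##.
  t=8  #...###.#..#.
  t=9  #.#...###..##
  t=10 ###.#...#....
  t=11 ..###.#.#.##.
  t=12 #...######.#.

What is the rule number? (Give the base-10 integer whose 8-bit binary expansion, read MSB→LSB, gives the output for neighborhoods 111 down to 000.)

101

  ###|.  b7=0 t=0,i=3
  ##.|#  b6=1 t=0,i=4
  #.#|#  b5=1 t=0,i=5
  #..|.  b4=0 t=0,i=0
  .##|.  b3=0 t=0,i=2
  .#.|#  b2=1 t=0,i=6
  ..#|.  b1=0 t=0,i=1
  ...|#  b0=1 t=0,i=8
  bits 01100101 = 101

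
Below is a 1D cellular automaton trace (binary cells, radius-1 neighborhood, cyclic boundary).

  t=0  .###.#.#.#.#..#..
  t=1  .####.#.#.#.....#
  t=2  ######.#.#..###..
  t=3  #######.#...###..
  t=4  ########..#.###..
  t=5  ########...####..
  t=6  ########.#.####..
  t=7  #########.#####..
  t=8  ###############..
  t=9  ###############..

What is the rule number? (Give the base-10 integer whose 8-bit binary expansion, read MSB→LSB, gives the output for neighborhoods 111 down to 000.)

233

  nb ###: next=#  (t=0,i=2, bit7=1)
  nb ##.: next=#  (t=0,i=3, bit6=1)
  nb #.#: next=#  (t=0,i=4, bit5=1)
  nb #..: next=.  (t=0,i=12, bit4=0)
  nb .##: next=#  (t=0,i=1, bit3=1)
  nb .#.: next=.  (t=0,i=5, bit2=0)
  nb ..#: next=.  (t=0,i=0, bit1=0)
  nb ...: next=#  (t=0,i=16, bit0=1)
  bits 11101001 = 233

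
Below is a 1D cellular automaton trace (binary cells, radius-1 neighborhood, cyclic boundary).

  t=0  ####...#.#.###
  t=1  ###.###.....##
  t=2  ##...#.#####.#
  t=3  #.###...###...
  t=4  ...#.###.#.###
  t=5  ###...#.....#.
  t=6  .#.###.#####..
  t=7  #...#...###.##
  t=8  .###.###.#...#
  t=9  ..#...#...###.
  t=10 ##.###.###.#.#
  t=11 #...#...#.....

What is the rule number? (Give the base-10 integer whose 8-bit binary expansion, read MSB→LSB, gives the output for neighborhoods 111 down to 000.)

147

  ###|#  b7=1 t=0,i=0
  ##.|.  b6=0 t=0,i=3
  #.#|.  b5=0 t=0,i=8
  #..|#  b4=1 t=0,i=4
  .##|.  b3=0 t=0,i=11
  .#.|.  b2=0 t=0,i=7
  ..#|#  b1=1 t=0,i=6
  ...|#  b0=1 t=0,i=5
  bits 10010011 = 147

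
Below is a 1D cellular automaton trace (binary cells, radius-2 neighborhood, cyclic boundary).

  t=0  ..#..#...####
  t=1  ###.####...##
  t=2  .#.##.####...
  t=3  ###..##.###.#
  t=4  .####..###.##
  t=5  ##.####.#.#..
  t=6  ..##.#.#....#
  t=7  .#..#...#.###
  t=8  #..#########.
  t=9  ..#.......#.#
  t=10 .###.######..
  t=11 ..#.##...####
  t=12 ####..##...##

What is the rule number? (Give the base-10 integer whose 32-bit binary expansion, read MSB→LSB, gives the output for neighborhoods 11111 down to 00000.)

1603160375

  [31] ##### => .  t=1,i=0
  [30] ####. => #  t=0,i=11
  [29] ###.# => .  t=1,i=2
  [28] ###.. => #  t=0,i=12
  [27] ##.## => #  t=1,i=3
  [26] ##.#. => #  t=5,i=7
  [25] ##..# => #  t=0,i=0
  [24] ##... => #  t=1,i=8
  [23] #.### => #  t=1,i=4
  [22] #.##. => .  t=2,i=3
  [21] #.#.# => .  t=5,i=8
  [20] #.#.. => .  t=5,i=10
  [19] #..## => #  t=3,i=4
  [18] #..#. => #  t=0,i=1
  [17] #...# => #  t=0,i=7
  [16] #.... => .  t=2,i=11
  [15] .#### => .  t=0,i=10
  [14] .###. => #  t=3,i=9
  [13] .##.# => .  t=2,i=4
  [12] .##.. => .  t=11,i=5
  [11] .#.## => #  t=2,i=2
  [10] .#.#. => .  t=5,i=9
  [9] .#..# => .  t=0,i=3
  [8] .#... => #  t=0,i=6
  [7] ..### => .  t=0,i=9
  [6] ..##. => .  t=3,i=5
  [5] ..#.# => #  t=2,i=1
  [4] ..#.. => #  t=0,i=2
  [3] ...## => .  t=0,i=8
  [2] ...#. => #  t=2,i=0
  [1] ....# => #  t=2,i=12
  [0] ..... => #  t=9,i=5
  bits 01011111100011100100100100110111 = 1603160375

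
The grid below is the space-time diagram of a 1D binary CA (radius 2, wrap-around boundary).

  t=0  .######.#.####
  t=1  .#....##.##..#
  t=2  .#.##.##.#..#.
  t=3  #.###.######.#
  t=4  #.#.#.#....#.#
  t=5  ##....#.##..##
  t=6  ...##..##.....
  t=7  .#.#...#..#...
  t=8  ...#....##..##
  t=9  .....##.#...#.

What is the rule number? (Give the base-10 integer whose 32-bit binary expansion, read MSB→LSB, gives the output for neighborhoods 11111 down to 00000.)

617949762

  [31] ##### => .  t=0,i=3
  [30] ####. => .  t=0,i=5
  [29] ###.# => #  t=0,i=6
  [28] ###.. => .  t=5,i=1
  [27] ##.## => .  t=0,i=0
  [26] ##.#. => #  t=0,i=7
  [25] ##..# => .  t=1,i=11
  [24] ##... => .  t=5,i=2
  [23] #.### => #  t=0,i=1
  [22] #.##. => #  t=1,i=9
  [21] #.#.# => .  t=0,i=8
  [20] #.#.. => #  t=1,i=1
  [19] #..## => .  t=5,i=11
  [18] #..#. => #  t=1,i=12
  [17] #...# => .  t=7,i=5
  [16] #.... => #  t=1,i=3
  [15] .#### => .  t=0,i=2
  [14] .###. => .  t=3,i=3
  [13] .##.# => #  t=1,i=7
  [12] .##.. => .  t=1,i=10
  [11] .#.## => #  t=0,i=9
  [10] .#.#. => .  t=1,i=0
  [9] .#..# => #  t=2,i=10
  [8] .#... => .  t=1,i=2
  [7] ..### => .  t=5,i=12
  [6] ..##. => #  t=1,i=6
  [5] ..#.# => .  t=1,i=13
  [4] ..#.. => .  t=2,i=12
  [3] ...## => .  t=1,i=5
  [2] ...#. => .  t=4,i=10
  [1] ....# => #  t=1,i=4
  [0] ..... => .  t=6,i=0
  bits 00100100110101010010101001000010 = 617949762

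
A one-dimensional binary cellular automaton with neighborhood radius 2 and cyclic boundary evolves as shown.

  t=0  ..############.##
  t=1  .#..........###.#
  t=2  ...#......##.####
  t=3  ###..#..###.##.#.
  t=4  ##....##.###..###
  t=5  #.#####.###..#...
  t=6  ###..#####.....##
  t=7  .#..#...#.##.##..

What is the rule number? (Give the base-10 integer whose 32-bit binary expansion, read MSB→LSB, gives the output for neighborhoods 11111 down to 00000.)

  [31] ##### => .  t=0,i=4
  [30] ####. => #  t=0,i=12
  [29] ###.# => #  t=0,i=13
  [28] ###.. => .  t=2,i=16
  [27] ##.## => #  t=0,i=14
  [26] ##.#. => #  t=1,i=15
  [25] ##..# => .  t=0,i=0
  [24] ##... => #  t=2,i=0
  [23] #.### => #  t=2,i=13
  [22] #.##. => .  t=0,i=15
  [21] #.#.# => #  t=1,i=16
  [20] #.#.. => .  t=1,i=1
  [19] #..## => #  t=0,i=1
  [18] #..#. => .  t=3,i=4
  [17] #...# => #  t=2,i=1
  [16] #.... => #  t=1,i=3
  [15] .#### => .  t=0,i=3
  [14] .###. => #  t=1,i=13
  [13] .##.# => .  t=2,i=11
  [12] .##.. => #  t=0,i=16
  [11] .#.## => #  t=3,i=16
  [10] .#.#. => .  t=1,i=0
  [9] .#..# => #  t=3,i=6
  [8] .#... => .  t=1,i=2
  [7] ..### => .  t=0,i=2
  [6] ..##. => #  t=2,i=10
  [5] ..#.# => #  t=5,i=0
  [4] ..#.. => .  t=2,i=3
  [3] ...## => #  t=1,i=11
  [2] ...#. => #  t=2,i=2
  [1] ....# => #  t=1,i=10
  [0] ..... => .  t=1,i=4
  bits 01101101101010110101101001101110 = 1839946350

1839946350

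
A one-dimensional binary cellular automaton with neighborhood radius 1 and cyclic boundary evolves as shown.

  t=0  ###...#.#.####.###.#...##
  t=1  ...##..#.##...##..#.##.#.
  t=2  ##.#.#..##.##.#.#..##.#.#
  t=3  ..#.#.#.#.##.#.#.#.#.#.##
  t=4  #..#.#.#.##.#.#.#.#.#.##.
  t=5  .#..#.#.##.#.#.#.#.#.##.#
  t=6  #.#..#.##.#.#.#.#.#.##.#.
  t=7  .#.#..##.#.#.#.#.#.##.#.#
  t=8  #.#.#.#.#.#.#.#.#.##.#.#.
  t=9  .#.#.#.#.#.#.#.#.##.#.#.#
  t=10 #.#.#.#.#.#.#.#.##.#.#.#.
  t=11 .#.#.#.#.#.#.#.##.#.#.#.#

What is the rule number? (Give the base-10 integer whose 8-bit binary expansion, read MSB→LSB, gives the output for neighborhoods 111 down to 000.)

  ### -> .   bit 7 = 0  t=0,i=0
  ##. -> .   bit 6 = 0  t=0,i=2
  #.# -> #   bit 5 = 1  t=0,i=7
  #.. -> #   bit 4 = 1  t=0,i=3
  .## -> #   bit 3 = 1  t=0,i=10
  .#. -> .   bit 2 = 0  t=0,i=6
  ..# -> .   bit 1 = 0  t=0,i=5
  ... -> #   bit 0 = 1  t=0,i=4
  bits 00111001 = 57

57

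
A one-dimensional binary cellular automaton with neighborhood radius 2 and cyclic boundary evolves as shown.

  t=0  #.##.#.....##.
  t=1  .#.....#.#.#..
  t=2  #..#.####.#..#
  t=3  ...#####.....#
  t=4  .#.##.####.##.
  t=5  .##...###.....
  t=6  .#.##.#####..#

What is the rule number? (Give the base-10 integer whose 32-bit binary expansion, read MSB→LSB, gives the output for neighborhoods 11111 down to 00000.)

1367592166

  [31] ##### => .  t=3,i=5
  [30] ####. => #  t=2,i=7
  [29] ###.# => .  t=2,i=8
  [28] ###.. => #  t=3,i=7
  [27] ##.## => .  t=4,i=5
  [26] ##.#. => .  t=0,i=4
  [25] ##..# => .  t=2,i=1
  [24] ##... => #  t=3,i=8
  [23] #.### => #  t=2,i=5
  [22] #.##. => .  t=0,i=2
  [21] #.#.# => .  t=0,i=0
  [20] #.#.. => .  t=0,i=5
  [19] #..## => .  t=2,i=12
  [18] #..#. => .  t=2,i=2
  [17] #...# => #  t=1,i=13
  [16] #.... => #  t=0,i=7
  [15] .#### => #  t=2,i=6
  [14] .###. => #  t=5,i=7
  [13] .##.# => .  t=0,i=3
  [12] .##.. => .  t=2,i=0
  [11] .#.## => #  t=0,i=1
  [10] .#.#. => #  t=1,i=8
  [9] .#..# => .  t=2,i=11
  [8] .#... => .  t=0,i=6
  [7] ..### => #  t=3,i=3
  [6] ..##. => #  t=0,i=11
  [5] ..#.# => #  t=1,i=7
  [4] ..#.. => .  t=1,i=1
  [3] ...## => .  t=0,i=10
  [2] ...#. => #  t=1,i=0
  [1] ....# => #  t=0,i=9
  [0] ..... => .  t=0,i=8
  bits 01010001100000111100110011100110 = 1367592166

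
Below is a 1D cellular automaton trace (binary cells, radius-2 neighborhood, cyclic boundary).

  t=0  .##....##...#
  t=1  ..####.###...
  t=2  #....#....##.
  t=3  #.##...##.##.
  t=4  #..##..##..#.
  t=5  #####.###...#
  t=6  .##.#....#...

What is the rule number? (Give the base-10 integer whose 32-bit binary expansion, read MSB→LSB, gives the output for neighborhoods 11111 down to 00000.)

  [31] ##### => #  t=5,i=1
  [30] ####. => .  t=1,i=4
  [29] ###.# => #  t=1,i=5
  [28] ###.. => .  t=1,i=9
  [27] ##.## => .  t=1,i=6
  [26] ##.#. => .  t=2,i=12
  [25] ##..# => .  t=4,i=5
  [24] ##... => #  t=0,i=3
  [23] #.### => .  t=1,i=7
  [22] #.##. => .  t=0,i=1
  [21] #.#.# => #  t=3,i=0
  [20] #.#.. => #  t=2,i=0
  [19] #..## => #  t=4,i=2
  [18] #..#. => .  t=4,i=10
  [17] #...# => .  t=0,i=10
  [16] #.... => #  t=0,i=4
  [15] .#### => .  t=1,i=3
  [14] .###. => .  t=1,i=8
  [13] .##.# => #  t=2,i=11
  [12] .##.. => #  t=0,i=2
  [11] .#.## => .  t=0,i=0
  [10] .#.#. => #  t=4,i=12
  [9] .#..# => #  t=4,i=1
  [8] .#... => .  t=2,i=1
  [7] ..### => .  t=1,i=2
  [6] ..##. => #  t=0,i=7
  [5] ..#.# => .  t=0,i=12
  [4] ..#.. => .  t=2,i=5
  [3] ...## => .  t=0,i=6
  [2] ...#. => .  t=0,i=11
  [1] ....# => #  t=0,i=5
  [0] ..... => .  t=1,i=12
  bits 10100001001110010011011001000010 = 2704881218

2704881218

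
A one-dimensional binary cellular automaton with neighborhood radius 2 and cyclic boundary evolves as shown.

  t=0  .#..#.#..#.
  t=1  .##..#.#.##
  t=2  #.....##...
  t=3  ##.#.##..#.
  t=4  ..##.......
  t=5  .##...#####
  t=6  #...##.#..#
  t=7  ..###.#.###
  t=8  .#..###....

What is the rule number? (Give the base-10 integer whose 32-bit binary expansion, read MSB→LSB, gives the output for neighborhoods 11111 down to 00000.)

  nb #####: next=.  (t=5,i=8, bit31=0)
  nb ####.: next=.  (t=5,i=9, bit30=0)
  nb ###.#: next=#  (t=5,i=10, bit29=1)
  nb ###..: next=.  (t=7,i=10, bit28=0)
  nb ##.##: next=#  (t=1,i=0, bit27=1)
  nb ##.#.: next=#  (t=3,i=2, bit26=1)
  nb ##..#: next=.  (t=1,i=3, bit25=0)
  nb ##...: next=.  (t=2,i=8, bit24=0)
  nb #.###: next=.  (t=7,i=8, bit23=0)
  nb #.##.: next=.  (t=1,i=1, bit22=0)
  nb #.#.#: next=#  (t=1,i=7, bit21=1)
  nb #.#..: next=.  (t=0,i=6, bit20=0)
  nb #..##: next=#  (t=6,i=9, bit19=1)
  nb #..#.: next=.  (t=0,i=0, bit18=0)
  nb #...#: next=#  (t=2,i=9, bit17=1)
  nb #....: next=.  (t=2,i=2, bit16=0)
  nb .####: next=#  (t=5,i=7, bit15=1)
  nb .###.: next=.  (t=7,i=3, bit14=0)
  nb .##.#: next=.  (t=1,i=10, bit13=0)
  nb .##..: next=.  (t=1,i=2, bit12=0)
  nb .#.##: next=.  (t=1,i=8, bit11=0)
  nb .#.#.: next=#  (t=0,i=5, bit10=1)
  nb .#..#: next=#  (t=0,i=2, bit9=1)
  nb .#...: next=#  (t=2,i=1, bit8=1)
  nb ..###: next=.  (t=5,i=6, bit7=0)
  nb ..##.: next=#  (t=2,i=6, bit6=1)
  nb ..#.#: next=.  (t=0,i=4, bit5=0)
  nb ..#..: next=#  (t=0,i=1, bit4=1)
  nb ...##: next=#  (t=2,i=5, bit3=1)
  nb ...#.: next=.  (t=2,i=10, bit2=0)
  nb ....#: next=.  (t=2,i=4, bit1=0)
  nb .....: next=#  (t=2,i=3, bit0=1)
  bits 00101100001010101000011101011001 = 740984665

740984665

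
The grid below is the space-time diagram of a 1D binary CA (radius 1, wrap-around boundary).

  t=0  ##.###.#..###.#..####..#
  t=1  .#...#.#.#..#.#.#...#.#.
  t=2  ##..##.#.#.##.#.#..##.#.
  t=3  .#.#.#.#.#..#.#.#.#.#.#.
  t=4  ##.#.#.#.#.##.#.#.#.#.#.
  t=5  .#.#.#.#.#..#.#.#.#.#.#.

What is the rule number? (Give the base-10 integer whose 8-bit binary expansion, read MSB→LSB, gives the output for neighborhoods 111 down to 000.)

70

  [7] ### => .  t=0,i=0
  [6] ##. => #  t=0,i=1
  [5] #.# => .  t=0,i=2
  [4] #.. => .  t=0,i=8
  [3] .## => .  t=0,i=3
  [2] .#. => #  t=0,i=7
  [1] ..# => #  t=0,i=9
  [0] ... => .  t=1,i=3
  bits 01000110 = 70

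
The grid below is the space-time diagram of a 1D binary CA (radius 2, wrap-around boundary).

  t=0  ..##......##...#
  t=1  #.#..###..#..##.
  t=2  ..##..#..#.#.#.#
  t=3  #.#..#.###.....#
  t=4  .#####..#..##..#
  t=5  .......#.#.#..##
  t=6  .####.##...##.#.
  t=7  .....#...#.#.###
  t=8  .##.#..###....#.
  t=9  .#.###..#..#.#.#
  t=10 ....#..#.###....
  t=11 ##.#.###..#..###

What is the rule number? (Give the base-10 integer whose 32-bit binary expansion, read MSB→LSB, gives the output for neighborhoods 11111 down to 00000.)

202850917

  #####|.  b31=0 t=4,i=3
  ####.|.  b30=0 t=4,i=4
  ###.#|.  b29=0 t=6,i=4
  ###..|.  b28=0 t=1,i=7
  ##.##|#  b27=1 t=6,i=5
  ##.#.|#  b26=1 t=1,i=15
  ##..#|.  b25=0 t=1,i=8
  ##...|.  b24=0 t=0,i=4
  #.###|.  b23=0 t=3,i=7
  #.##.|.  b22=0 t=6,i=6
  #.#.#|.  b21=0 t=1,i=0
  #.#..|#  b20=1 t=1,i=2
  #..##|.  b19=0 t=0,i=1
  #..#.|#  b18=1 t=1,i=9
  #...#|#  b17=1 t=0,i=13
  #....|#  b16=1 t=0,i=5
  .####|.  b15=0 t=4,i=2
  .###.|#  b14=1 t=1,i=6
  .##.#|.  b13=0 t=1,i=14
  .##..|.  b12=0 t=0,i=3
  .#.##|.  b11=0 t=3,i=6
  .#.#.|.  b10=0 t=1,i=1
  .#..#|#  b9=1 t=0,i=0
  .#...|.  b8=0 t=7,i=6
  ..###|.  b7=0 t=1,i=5
  ..##.|#  b6=1 t=0,i=2
  ..#.#|#  b5=1 t=2,i=9
  ..#..|.  b4=0 t=0,i=15
  ...##|.  b3=0 t=0,i=9
  ...#.|#  b2=1 t=0,i=14
  ....#|.  b1=0 t=0,i=8
  .....|#  b0=1 t=0,i=6
  bits 00001100000101110100001001100101 = 202850917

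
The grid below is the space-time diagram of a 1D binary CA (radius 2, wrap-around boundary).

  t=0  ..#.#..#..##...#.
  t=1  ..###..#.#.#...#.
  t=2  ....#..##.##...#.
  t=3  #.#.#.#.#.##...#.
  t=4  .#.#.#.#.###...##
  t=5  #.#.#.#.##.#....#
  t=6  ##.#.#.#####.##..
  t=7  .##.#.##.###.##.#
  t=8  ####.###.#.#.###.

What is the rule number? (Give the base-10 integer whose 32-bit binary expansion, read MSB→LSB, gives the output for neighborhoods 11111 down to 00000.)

4107877426

  ##### -> #   bit 31 = 1  t=6,i=9
  ####. -> #   bit 30 = 1  t=6,i=10
  ###.# -> #   bit 29 = 1  t=6,i=11
  ###.. -> #   bit 28 = 1  t=1,i=4
  ##.## -> .   bit 27 = 0  t=2,i=9
  ##.#. -> #   bit 26 = 1  t=4,i=0
  ##..# -> .   bit 25 = 0  t=1,i=5
  ##... -> .   bit 24 = 0  t=0,i=12
  #.### -> #   bit 23 = 1  t=4,i=9
  #.##. -> #   bit 22 = 1  t=2,i=10
  #.#.# -> .   bit 21 = 0  t=1,i=9
  #.#.. -> #   bit 20 = 1  t=0,i=4
  #..## -> #   bit 19 = 1  t=0,i=9
  #..#. -> .   bit 18 = 0  t=0,i=6
  #...# -> .   bit 17 = 0  t=0,i=0
  #.... -> #   bit 16 = 1  t=2,i=0
  .#### -> .   bit 15 = 0  t=6,i=8
  .###. -> .   bit 14 = 0  t=1,i=3
  .##.# -> #   bit 13 = 1  t=2,i=8
  .##.. -> #   bit 12 = 1  t=0,i=11
  .#.## -> #   bit 11 = 1  t=3,i=9
  .#.#. -> #   bit 10 = 1  t=0,i=3
  .#..# -> .   bit 9 = 0  t=0,i=5
  .#... -> .   bit 8 = 0  t=0,i=16
  ..### -> .   bit 7 = 0  t=1,i=2
  ..##. -> .   bit 6 = 0  t=0,i=10
  ..#.# -> #   bit 5 = 1  t=0,i=2
  ..#.. -> #   bit 4 = 1  t=0,i=7
  ...## -> .   bit 3 = 0  t=1,i=1
  ...#. -> .   bit 2 = 0  t=0,i=1
  ....# -> #   bit 1 = 1  t=2,i=2
  ..... -> .   bit 0 = 0  t=2,i=1
  bits 11110100110110010011110000110010 = 4107877426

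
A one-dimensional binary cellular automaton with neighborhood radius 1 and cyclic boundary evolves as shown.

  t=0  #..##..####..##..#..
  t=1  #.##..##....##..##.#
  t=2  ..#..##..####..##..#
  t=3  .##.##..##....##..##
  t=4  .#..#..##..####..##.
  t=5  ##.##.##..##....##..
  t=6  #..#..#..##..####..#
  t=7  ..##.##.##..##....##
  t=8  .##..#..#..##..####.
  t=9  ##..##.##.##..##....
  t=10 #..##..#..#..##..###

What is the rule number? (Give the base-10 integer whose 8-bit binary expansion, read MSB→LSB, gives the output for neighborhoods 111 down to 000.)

  ###|.  b7=0 t=0,i=8
  ##.|.  b6=0 t=0,i=4
  #.#|.  b5=0 t=1,i=1
  #..|.  b4=0 t=0,i=1
  .##|#  b3=1 t=0,i=3
  .#.|#  b2=1 t=0,i=0
  ..#|#  b1=1 t=0,i=2
  ...|#  b0=1 t=1,i=9
  bits 00001111 = 15

15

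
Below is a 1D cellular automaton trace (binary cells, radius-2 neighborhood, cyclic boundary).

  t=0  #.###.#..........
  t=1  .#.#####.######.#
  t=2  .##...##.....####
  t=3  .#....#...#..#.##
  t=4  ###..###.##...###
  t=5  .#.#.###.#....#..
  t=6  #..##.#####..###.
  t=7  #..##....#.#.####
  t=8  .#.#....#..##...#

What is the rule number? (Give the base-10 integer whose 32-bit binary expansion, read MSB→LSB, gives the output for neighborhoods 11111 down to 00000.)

  #####|.  b31=0 t=1,i=5
  ####.|#  b30=1 t=1,i=6
  ###.#|#  b29=1 t=0,i=4
  ###..|.  b28=0 t=4,i=2
  ##.##|.  b27=0 t=1,i=8
  ##.#.|#  b26=1 t=0,i=5
  ##..#|#  b25=1 t=4,i=3
  ##...|.  b24=0 t=2,i=3
  #.###|.  b23=0 t=0,i=2
  #.##.|#  b22=1 t=2,i=1
  #.#.#|#  b21=1 t=1,i=1
  #.#..|#  b20=1 t=0,i=6
  #..##|.  b19=0 t=4,i=4
  #..#.|.  b18=0 t=3,i=12
  #...#|.  b17=0 t=2,i=4
  #....|.  b16=0 t=0,i=8
  .####|.  b15=0 t=1,i=4
  .###.|#  b14=1 t=0,i=3
  .##.#|#  b13=1 t=3,i=16
  .##..|.  b12=0 t=2,i=2
  .#.##|#  b11=1 t=0,i=1
  .#.#.|.  b10=0 t=1,i=0
  .#..#|.  b9=0 t=3,i=11
  .#...|#  b8=1 t=0,i=7
  ..###|#  b7=1 t=2,i=13
  ..##.|#  b6=1 t=2,i=6
  ..#.#|.  b5=0 t=0,i=0
  ..#..|#  b4=1 t=3,i=6
  ...##|.  b3=0 t=2,i=5
  ...#.|#  b2=1 t=0,i=16
  ....#|.  b1=0 t=0,i=15
  .....|#  b0=1 t=0,i=9
  bits 01100110011100000110100111010101 = 1718643157

1718643157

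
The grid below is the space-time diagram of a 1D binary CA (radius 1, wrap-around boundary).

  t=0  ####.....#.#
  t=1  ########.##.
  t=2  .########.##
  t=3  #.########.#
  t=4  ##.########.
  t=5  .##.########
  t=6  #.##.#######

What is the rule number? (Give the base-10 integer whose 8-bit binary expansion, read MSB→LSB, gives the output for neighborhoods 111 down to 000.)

  ### -> #   bit 7 = 1  t=0,i=0
  ##. -> #   bit 6 = 1  t=0,i=3
  #.# -> #   bit 5 = 1  t=0,i=10
  #.. -> #   bit 4 = 1  t=0,i=4
  .## -> .   bit 3 = 0  t=0,i=11
  .#. -> #   bit 2 = 1  t=0,i=9
  ..# -> .   bit 1 = 0  t=0,i=8
  ... -> #   bit 0 = 1  t=0,i=5
  bits 11110101 = 245

245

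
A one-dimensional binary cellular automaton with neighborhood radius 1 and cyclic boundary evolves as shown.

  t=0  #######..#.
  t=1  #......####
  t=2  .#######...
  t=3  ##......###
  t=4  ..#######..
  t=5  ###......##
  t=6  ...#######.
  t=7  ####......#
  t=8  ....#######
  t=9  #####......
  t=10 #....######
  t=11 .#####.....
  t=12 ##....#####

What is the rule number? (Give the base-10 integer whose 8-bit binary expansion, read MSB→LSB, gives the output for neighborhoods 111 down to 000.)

  [7] ### => .  t=0,i=1
  [6] ##. => .  t=0,i=6
  [5] #.# => #  t=0,i=10
  [4] #.. => #  t=0,i=7
  [3] .## => #  t=0,i=0
  [2] .#. => #  t=0,i=9
  [1] ..# => #  t=0,i=8
  [0] ... => #  t=1,i=2
  bits 00111111 = 63

63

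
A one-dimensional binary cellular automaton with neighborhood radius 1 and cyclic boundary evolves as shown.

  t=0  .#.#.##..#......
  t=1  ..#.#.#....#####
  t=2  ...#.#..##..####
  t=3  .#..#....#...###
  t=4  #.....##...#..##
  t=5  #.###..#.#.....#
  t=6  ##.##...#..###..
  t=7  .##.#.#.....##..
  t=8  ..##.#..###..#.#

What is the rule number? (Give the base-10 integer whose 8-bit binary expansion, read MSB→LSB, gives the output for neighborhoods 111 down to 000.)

  [7] ### => #  t=1,i=12
  [6] ##. => #  t=0,i=6
  [5] #.# => #  t=0,i=2
  [4] #.. => .  t=0,i=7
  [3] .## => .  t=0,i=5
  [2] .#. => .  t=0,i=1
  [1] ..# => .  t=0,i=0
  [0] ... => #  t=0,i=11
  bits 11100001 = 225

225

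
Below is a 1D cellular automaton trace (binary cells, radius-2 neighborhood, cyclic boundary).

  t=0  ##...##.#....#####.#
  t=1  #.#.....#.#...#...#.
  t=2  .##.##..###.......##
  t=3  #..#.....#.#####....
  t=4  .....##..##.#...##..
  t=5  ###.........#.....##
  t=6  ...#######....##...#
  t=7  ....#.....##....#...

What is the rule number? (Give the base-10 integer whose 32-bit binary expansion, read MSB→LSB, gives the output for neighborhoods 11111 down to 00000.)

152161313

  nb #####: next=.  (t=0,i=15, bit31=0)
  nb ####.: next=.  (t=0,i=16, bit30=0)
  nb ###.#: next=.  (t=0,i=17, bit29=0)
  nb ###..: next=.  (t=0,i=1, bit28=0)
  nb ##.##: next=#  (t=0,i=18, bit27=1)
  nb ##.#.: next=.  (t=0,i=7, bit26=0)
  nb ##..#: next=.  (t=2,i=6, bit25=0)
  nb ##...: next=#  (t=0,i=2, bit24=1)
  nb #.###: next=.  (t=0,i=19, bit23=0)
  nb #.##.: next=.  (t=2,i=1, bit22=0)
  nb #.#.#: next=.  (t=1,i=0, bit21=0)
  nb #.#..: next=#  (t=0,i=8, bit20=1)
  nb #..##: next=.  (t=2,i=7, bit19=0)
  nb #..#.: next=.  (t=3,i=2, bit18=0)
  nb #...#: next=.  (t=0,i=3, bit17=0)
  nb #....: next=#  (t=0,i=10, bit16=1)
  nb .####: next=#  (t=0,i=14, bit15=1)
  nb .###.: next=#  (t=0,i=0, bit14=1)
  nb .##.#: next=.  (t=0,i=6, bit13=0)
  nb .##..: next=.  (t=2,i=5, bit12=0)
  nb .#.##: next=#  (t=3,i=10, bit11=1)
  nb .#.#.: next=#  (t=1,i=1, bit10=1)
  nb .#..#: next=.  (t=3,i=1, bit9=0)
  nb .#...: next=.  (t=0,i=9, bit8=0)
  nb ..###: next=.  (t=0,i=13, bit7=0)
  nb ..##.: next=.  (t=0,i=5, bit6=0)
  nb ..#.#: next=#  (t=1,i=8, bit5=1)
  nb ..#..: next=.  (t=1,i=14, bit4=0)
  nb ...##: next=.  (t=0,i=4, bit3=0)
  nb ...#.: next=.  (t=1,i=7, bit2=0)
  nb ....#: next=.  (t=0,i=11, bit1=0)
  nb .....: next=#  (t=1,i=5, bit0=1)
  bits 00001001000100011100110000100001 = 152161313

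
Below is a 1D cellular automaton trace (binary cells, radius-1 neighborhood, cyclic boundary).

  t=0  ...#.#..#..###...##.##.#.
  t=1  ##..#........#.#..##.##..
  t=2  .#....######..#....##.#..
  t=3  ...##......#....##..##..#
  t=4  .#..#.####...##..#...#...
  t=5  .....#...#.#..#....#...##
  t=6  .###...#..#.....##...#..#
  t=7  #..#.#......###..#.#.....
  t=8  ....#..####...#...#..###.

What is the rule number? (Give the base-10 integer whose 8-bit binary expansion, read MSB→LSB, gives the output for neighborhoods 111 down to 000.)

  [7] ### => .  t=0,i=12
  [6] ##. => #  t=0,i=13
  [5] #.# => #  t=0,i=4
  [4] #.. => .  t=0,i=6
  [3] .## => .  t=0,i=11
  [2] .#. => .  t=0,i=3
  [1] ..# => .  t=0,i=2
  [0] ... => #  t=0,i=0
  bits 01100001 = 97

97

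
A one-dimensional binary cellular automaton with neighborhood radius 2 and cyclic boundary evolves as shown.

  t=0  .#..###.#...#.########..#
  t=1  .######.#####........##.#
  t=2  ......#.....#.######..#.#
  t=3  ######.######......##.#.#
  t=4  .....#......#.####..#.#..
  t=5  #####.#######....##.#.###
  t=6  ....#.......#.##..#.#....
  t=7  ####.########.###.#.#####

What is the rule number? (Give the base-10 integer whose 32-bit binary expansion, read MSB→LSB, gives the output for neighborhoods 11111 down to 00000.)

  #####|.  b31=0 t=0,i=16
  ####.|.  b30=0 t=0,i=20
  ###.#|#  b29=1 t=0,i=6
  ###..|#  b28=1 t=0,i=21
  ##.##|.  b27=0 t=1,i=7
  ##.#.|.  b26=0 t=0,i=7
  ##..#|#  b25=1 t=0,i=22
  ##...|.  b24=0 t=1,i=13
  #.###|.  b23=0 t=0,i=14
  #.##.|#  b22=1 t=6,i=14
  #.#.#|#  b21=1 t=1,i=24
  #.#..|#  b20=1 t=0,i=1
  #..##|#  b19=1 t=0,i=3
  #..#.|.  b18=0 t=0,i=23
  #...#|#  b17=1 t=0,i=10
  #....|#  b16=1 t=1,i=14
  .####|.  b15=0 t=0,i=15
  .###.|#  b14=1 t=0,i=5
  .##.#|#  b13=1 t=1,i=22
  .##..|#  b12=1 t=6,i=15
  .#.##|.  b11=0 t=0,i=13
  .#.#.|.  b10=0 t=0,i=0
  .#..#|#  b9=1 t=0,i=2
  .#...|#  b8=1 t=0,i=9
  ..###|#  b7=1 t=0,i=4
  ..##.|.  b6=0 t=1,i=21
  ..#.#|#  b5=1 t=0,i=12
  ..#..|.  b4=0 t=2,i=6
  ...##|.  b3=0 t=1,i=20
  ...#.|#  b2=1 t=0,i=11
  ....#|#  b1=1 t=1,i=19
  .....|#  b0=1 t=1,i=15
  bits 00110010011110110111001110100111 = 846951335

846951335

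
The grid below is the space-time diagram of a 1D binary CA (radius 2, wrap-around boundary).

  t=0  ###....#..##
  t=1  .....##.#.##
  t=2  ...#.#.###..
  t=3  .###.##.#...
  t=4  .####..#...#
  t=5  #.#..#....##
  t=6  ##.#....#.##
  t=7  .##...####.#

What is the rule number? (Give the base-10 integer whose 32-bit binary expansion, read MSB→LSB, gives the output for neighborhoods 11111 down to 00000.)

773901030

  [31] ##### => .  t=0,i=0
  [30] ####. => .  t=0,i=1
  [29] ###.# => #  t=3,i=3
  [28] ###.. => .  t=0,i=2
  [27] ##.## => #  t=3,i=4
  [26] ##.#. => #  t=1,i=7
  [25] ##..# => #  t=4,i=5
  [24] ##... => .  t=0,i=3
  [23] #.### => .  t=2,i=7
  [22] #.##. => .  t=1,i=10
  [21] #.#.# => #  t=1,i=8
  [20] #.#.. => .  t=3,i=8
  [19] #..## => .  t=0,i=9
  [18] #..#. => .  t=4,i=6
  [17] #...# => .  t=4,i=9
  [16] #.... => .  t=0,i=4
  [15] .#### => #  t=0,i=11
  [14] .###. => #  t=2,i=8
  [13] .##.# => .  t=1,i=6
  [12] .##.. => .  t=1,i=11
  [11] .#.## => #  t=1,i=9
  [10] .#.#. => .  t=2,i=4
  [9] .#..# => #  t=0,i=8
  [8] .#... => .  t=3,i=9
  [7] ..### => #  t=0,i=10
  [6] ..##. => #  t=1,i=5
  [5] ..#.# => #  t=2,i=3
  [4] ..#.. => .  t=0,i=7
  [3] ...## => .  t=1,i=4
  [2] ...#. => #  t=0,i=6
  [1] ....# => #  t=0,i=5
  [0] ..... => .  t=1,i=2
  bits 00101110001000001100101011100110 = 773901030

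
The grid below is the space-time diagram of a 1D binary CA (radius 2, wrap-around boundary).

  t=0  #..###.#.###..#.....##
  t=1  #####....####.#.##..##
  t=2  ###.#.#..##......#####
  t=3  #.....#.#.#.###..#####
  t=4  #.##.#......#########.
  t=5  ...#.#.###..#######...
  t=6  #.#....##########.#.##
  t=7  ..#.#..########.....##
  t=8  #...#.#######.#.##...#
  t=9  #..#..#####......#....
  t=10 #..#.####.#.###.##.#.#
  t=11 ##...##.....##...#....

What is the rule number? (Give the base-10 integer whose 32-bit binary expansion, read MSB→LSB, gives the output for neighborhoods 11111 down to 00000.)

  [31] ##### => #  t=1,i=0
  [30] ####. => .  t=1,i=3
  [29] ###.# => .  t=0,i=5
  [28] ###.. => #  t=0,i=0
  [27] ##.## => .  t=10,i=15
  [26] ##.#. => .  t=0,i=6
  [25] ##..# => #  t=0,i=1
  [24] ##... => .  t=1,i=5
  [23] #.### => #  t=0,i=9
  [22] #.##. => .  t=1,i=16
  [21] #.#.# => .  t=0,i=7
  [20] #.#.. => #  t=2,i=6
  [19] #..## => #  t=0,i=2
  [18] #..#. => .  t=0,i=13
  [17] #...# => .  t=8,i=2
  [16] #.... => #  t=0,i=16
  [15] .#### => #  t=1,i=10
  [14] .###. => #  t=0,i=4
  [13] .##.# => #  t=4,i=3
  [12] .##.. => #  t=1,i=17
  [11] .#.## => .  t=0,i=8
  [10] .#.#. => .  t=2,i=5
  [9] .#..# => .  t=2,i=7
  [8] .#... => .  t=0,i=15
  [7] ..### => #  t=0,i=3
  [6] ..##. => .  t=2,i=9
  [5] ..#.# => .  t=3,i=6
  [4] ..#.. => #  t=0,i=14
  [3] ...## => .  t=0,i=19
  [2] ...#. => #  t=3,i=5
  [1] ....# => .  t=0,i=18
  [0] ..... => #  t=0,i=17
  bits 10010010100110011111000010010101 = 2459562133

2459562133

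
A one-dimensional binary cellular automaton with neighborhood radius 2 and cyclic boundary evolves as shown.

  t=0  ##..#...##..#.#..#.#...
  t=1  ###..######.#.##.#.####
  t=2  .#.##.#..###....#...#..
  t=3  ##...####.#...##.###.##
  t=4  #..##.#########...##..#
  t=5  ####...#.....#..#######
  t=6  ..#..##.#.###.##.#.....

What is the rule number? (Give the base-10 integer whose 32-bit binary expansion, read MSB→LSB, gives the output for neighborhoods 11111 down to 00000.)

1713034095

  ##### -> .   bit 31 = 0  t=1,i=0
  ####. -> #   bit 30 = 1  t=1,i=1
  ###.# -> #   bit 29 = 1  t=1,i=10
  ###.. -> .   bit 28 = 0  t=1,i=2
  ##.## -> .   bit 27 = 0  t=3,i=16
  ##.#. -> #   bit 26 = 1  t=1,i=11
  ##..# -> #   bit 25 = 1  t=0,i=2
  ##... -> .   bit 24 = 0  t=2,i=12
  #.### -> .   bit 23 = 0  t=1,i=19
  #.##. -> .   bit 22 = 0  t=1,i=14
  #.#.# -> .   bit 21 = 0  t=1,i=12
  #.#.. -> #   bit 20 = 1  t=0,i=14
  #..## -> #   bit 19 = 1  t=1,i=4
  #..#. -> .   bit 18 = 0  t=0,i=3
  #...# -> #   bit 17 = 1  t=0,i=6
  #.... -> .   bit 16 = 0  t=2,i=13
  .#### -> #   bit 15 = 1  t=1,i=6
  .###. -> #   bit 14 = 1  t=2,i=10
  .##.# -> .   bit 13 = 0  t=1,i=15
  .##.. -> #   bit 12 = 1  t=0,i=1
  .#.## -> .   bit 11 = 0  t=1,i=13
  .#.#. -> .   bit 10 = 0  t=0,i=13
  .#..# -> #   bit 9 = 1  t=0,i=15
  .#... -> #   bit 8 = 1  t=0,i=5
  ..### -> .   bit 7 = 0  t=1,i=5
  ..##. -> #   bit 6 = 1  t=0,i=0
  ..#.# -> #   bit 5 = 1  t=0,i=12
  ..#.. -> .   bit 4 = 0  t=0,i=4
  ...## -> #   bit 3 = 1  t=0,i=7
  ...#. -> #   bit 2 = 1  t=2,i=0
  ....# -> #   bit 1 = 1  t=2,i=14
  ..... -> #   bit 0 = 1  t=5,i=10
  bits 01100110000110101101001101101111 = 1713034095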